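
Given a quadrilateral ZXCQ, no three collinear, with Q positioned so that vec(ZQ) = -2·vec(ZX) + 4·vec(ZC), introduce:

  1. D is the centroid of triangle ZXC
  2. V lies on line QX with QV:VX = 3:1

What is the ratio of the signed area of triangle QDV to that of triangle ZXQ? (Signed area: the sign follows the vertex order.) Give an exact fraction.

[QDV]:[ZXQ] = 5/16

Set Z = (0, 0), X = (1, 0), C = (0, 1), Q = (-2, 4); any affine frame gives the same invariant.
1. D is the centroid of triangle ZXC ⇒ D = (1/3, 1/3)
2. V lies on line QX with QV:VX = 3:1 ⇒ V = (1/4, 1)
2·[QDV] = 5/4, 2·[ZXQ] = 4
[QDV]:[ZXQ] = 5/4:4 = 5/16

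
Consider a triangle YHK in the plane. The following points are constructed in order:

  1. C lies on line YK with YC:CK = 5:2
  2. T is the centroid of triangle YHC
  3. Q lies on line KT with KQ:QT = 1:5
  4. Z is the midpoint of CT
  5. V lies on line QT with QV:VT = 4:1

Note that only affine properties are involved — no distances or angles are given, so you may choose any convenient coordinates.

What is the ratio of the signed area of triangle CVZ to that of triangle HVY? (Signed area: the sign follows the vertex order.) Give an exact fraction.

Choose coordinates Y = (0, 0), H = (1, 0), K = (0, 1).
1. C lies on line YK with YC:CK = 5:2 ⇒ C = (0, 5/7)
2. T is the centroid of triangle YHC ⇒ T = (1/3, 5/21)
3. Q lies on line KT with KQ:QT = 1:5 ⇒ Q = (1/18, 55/63)
4. Z is the midpoint of CT ⇒ Z = (1/6, 10/21)
5. V lies on line QT with QV:VT = 4:1 ⇒ V = (5/18, 23/63)
2·[CVZ] = -1/126, 2·[HVY] = 23/63
[CVZ]:[HVY] = -1/126:23/63 = -1/46

[CVZ]:[HVY] = -1/46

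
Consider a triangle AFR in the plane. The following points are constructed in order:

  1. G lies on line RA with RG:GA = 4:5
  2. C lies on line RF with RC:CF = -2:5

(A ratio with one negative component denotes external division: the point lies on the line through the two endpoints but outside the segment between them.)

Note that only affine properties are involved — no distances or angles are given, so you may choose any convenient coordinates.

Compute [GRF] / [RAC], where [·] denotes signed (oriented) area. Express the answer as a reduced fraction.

Work in coordinates with A = (0, 0), F = (1, 0), R = (0, 1).
1. G lies on line RA with RG:GA = 4:5 ⇒ G = (0, 5/9)
2. C lies on line RF with RC:CF = -2:5 ⇒ C = (-2/3, 5/3)
2·[GRF] = -4/9, 2·[RAC] = -2/3
[GRF]:[RAC] = -4/9:-2/3 = 2/3

[GRF]:[RAC] = 2/3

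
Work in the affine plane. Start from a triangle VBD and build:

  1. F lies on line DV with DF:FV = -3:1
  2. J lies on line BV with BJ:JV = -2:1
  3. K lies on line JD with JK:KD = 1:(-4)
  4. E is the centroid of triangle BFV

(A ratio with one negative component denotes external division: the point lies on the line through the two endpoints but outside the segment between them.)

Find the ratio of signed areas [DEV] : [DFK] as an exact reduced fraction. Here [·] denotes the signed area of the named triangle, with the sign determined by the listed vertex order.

[DEV]:[DFK] = 1/6

Set V = (0, 0), B = (1, 0), D = (0, 1); any affine frame gives the same invariant.
1. F lies on line DV with DF:FV = -3:1 ⇒ F = (0, -1/2)
2. J lies on line BV with BJ:JV = -2:1 ⇒ J = (-1, 0)
3. K lies on line JD with JK:KD = 1:(-4) ⇒ K = (-4/3, -1/3)
4. E is the centroid of triangle BFV ⇒ E = (1/3, -1/6)
2·[DEV] = -1/3, 2·[DFK] = -2
[DEV]:[DFK] = -1/3:-2 = 1/6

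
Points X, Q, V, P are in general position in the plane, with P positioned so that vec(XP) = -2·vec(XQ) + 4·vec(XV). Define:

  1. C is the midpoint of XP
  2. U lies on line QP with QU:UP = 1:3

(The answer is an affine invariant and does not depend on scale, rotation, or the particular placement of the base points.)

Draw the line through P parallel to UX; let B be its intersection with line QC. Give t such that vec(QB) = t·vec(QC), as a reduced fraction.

t = 8/5

Work in coordinates with X = (0, 0), Q = (1, 0), V = (0, 1), P = (-2, 4).
1. C is the midpoint of XP ⇒ C = (-1, 2)
2. U lies on line QP with QU:UP = 1:3 ⇒ U = (1/4, 1)
through P parallel to UX: direction (-1/4, -1); meets QC at B = (-11/5, 16/5)
B = Q + t·(C−Q) with t = 8/5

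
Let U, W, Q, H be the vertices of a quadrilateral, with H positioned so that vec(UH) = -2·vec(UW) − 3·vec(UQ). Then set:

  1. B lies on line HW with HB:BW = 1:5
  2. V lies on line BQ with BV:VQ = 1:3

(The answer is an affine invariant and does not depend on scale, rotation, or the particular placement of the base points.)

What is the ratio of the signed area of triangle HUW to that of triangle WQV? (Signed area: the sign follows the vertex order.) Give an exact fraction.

Choose coordinates U = (0, 0), W = (1, 0), Q = (0, 1), H = (-2, -3).
1. B lies on line HW with HB:BW = 1:5 ⇒ B = (-3/2, -5/2)
2. V lies on line BQ with BV:VQ = 1:3 ⇒ V = (-9/8, -13/8)
2·[HUW] = -3, 2·[WQV] = 15/4
[HUW]:[WQV] = -3:15/4 = -4/5

[HUW]:[WQV] = -4/5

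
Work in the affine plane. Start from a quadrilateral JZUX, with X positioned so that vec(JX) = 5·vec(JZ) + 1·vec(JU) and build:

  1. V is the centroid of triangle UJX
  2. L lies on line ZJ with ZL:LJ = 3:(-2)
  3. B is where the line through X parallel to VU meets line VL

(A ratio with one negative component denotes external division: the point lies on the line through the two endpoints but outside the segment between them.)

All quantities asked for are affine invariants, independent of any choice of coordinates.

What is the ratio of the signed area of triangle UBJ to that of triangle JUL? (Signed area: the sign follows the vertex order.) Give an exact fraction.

[UBJ]:[JUL] = -15/7

Work in coordinates with J = (0, 0), Z = (1, 0), U = (0, 1), X = (5, 1).
1. V is the centroid of triangle UJX ⇒ V = (5/3, 2/3)
2. L lies on line ZJ with ZL:LJ = 3:(-2) ⇒ L = (-2, 0)
3. B is where the line through X parallel to VU meets line VL ⇒ B = (30/7, 8/7)
2·[UBJ] = -30/7, 2·[JUL] = 2
[UBJ]:[JUL] = -30/7:2 = -15/7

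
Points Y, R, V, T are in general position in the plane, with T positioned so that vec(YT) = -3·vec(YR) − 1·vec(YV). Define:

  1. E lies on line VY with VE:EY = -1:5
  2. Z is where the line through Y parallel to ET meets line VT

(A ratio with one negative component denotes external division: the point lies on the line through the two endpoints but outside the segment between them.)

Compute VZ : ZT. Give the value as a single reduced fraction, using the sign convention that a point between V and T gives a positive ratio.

VZ:ZT = -4/5

Work in coordinates with Y = (0, 0), R = (1, 0), V = (0, 1), T = (-3, -1).
1. E lies on line VY with VE:EY = -1:5 ⇒ E = (0, 5/4)
2. Z is where the line through Y parallel to ET meets line VT ⇒ Z = (12, 9)
Z = V + t·(T−V) with t = -4, so VZ:ZT = t:(1−t) = -4:5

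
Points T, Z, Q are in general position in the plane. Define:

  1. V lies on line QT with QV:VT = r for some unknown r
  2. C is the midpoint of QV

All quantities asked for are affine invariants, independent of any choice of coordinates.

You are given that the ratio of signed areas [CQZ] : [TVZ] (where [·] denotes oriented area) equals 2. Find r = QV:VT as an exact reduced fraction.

r = 4

Choose coordinates T = (0, 0), Z = (1, 0), Q = (0, 1).
1. With QV:VT = r, write λ = r/(r+1) so V = Q + λ·(T−Q); V is affine-linear in λ
2. C is the midpoint of QV ⇒ C is an affine combination of earlier points and hence also affine-linear in λ
Every point depending on V is an affine combination of V and λ-independent points, so each such coordinate is linear in λ; the λ² term in each signed area is a multiple of (T−Q)×(T−Q) = 0, so 2·[CQZ] and 2·[TVZ] are each linear in λ. Evaluating at λ=0 and λ=1:
  2·[CQZ] = -1/2·λ,   2·[TVZ] = λ − 1
So [CQZ]:[TVZ] = (-1/2·λ) / (λ − 1). Setting this equal to 2:
  -1/2·λ = 2·(λ − 1)  ⇒  λ = 4/5
Then r = λ/(1−λ) = (4/5)/(1/5) = 4. Check: with r = 4, V = (0, 1/5) and [CQZ]:[TVZ] = 2 as required.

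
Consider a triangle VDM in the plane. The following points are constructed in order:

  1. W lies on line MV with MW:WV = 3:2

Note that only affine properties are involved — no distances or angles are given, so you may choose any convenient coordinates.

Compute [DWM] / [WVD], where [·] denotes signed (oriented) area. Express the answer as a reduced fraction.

[DWM]:[WVD] = -3/2

Work in coordinates with V = (0, 0), D = (1, 0), M = (0, 1).
1. W lies on line MV with MW:WV = 3:2 ⇒ W = (0, 2/5)
2·[DWM] = -3/5, 2·[WVD] = 2/5
[DWM]:[WVD] = -3/5:2/5 = -3/2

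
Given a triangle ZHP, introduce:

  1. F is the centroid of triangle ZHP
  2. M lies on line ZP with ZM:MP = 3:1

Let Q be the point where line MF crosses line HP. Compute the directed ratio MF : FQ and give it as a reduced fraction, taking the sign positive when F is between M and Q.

Work in coordinates with Z = (0, 0), H = (1, 0), P = (0, 1).
1. F is the centroid of triangle ZHP ⇒ F = (1/3, 1/3)
2. M lies on line ZP with ZM:MP = 3:1 ⇒ M = (0, 3/4)
line MF meets HP at Q = (-1, 2)
F = M + t·(Q−M) with t = -1/3, so MF:FQ = -1/3:4/3

MF:FQ = -1/4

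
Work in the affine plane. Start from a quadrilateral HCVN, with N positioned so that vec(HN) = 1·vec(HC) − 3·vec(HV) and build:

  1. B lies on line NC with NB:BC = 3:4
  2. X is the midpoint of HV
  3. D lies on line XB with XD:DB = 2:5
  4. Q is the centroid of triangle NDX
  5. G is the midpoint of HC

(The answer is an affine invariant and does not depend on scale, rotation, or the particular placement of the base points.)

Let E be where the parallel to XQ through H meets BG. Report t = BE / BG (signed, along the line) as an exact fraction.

t = -14

Work in coordinates with H = (0, 0), C = (1, 0), V = (0, 1), N = (1, -3).
1. B lies on line NC with NB:BC = 3:4 ⇒ B = (1, -12/7)
2. X is the midpoint of HV ⇒ X = (0, 1/2)
3. D lies on line XB with XD:DB = 2:5 ⇒ D = (2/7, -13/98)
4. Q is the centroid of triangle NDX ⇒ Q = (3/7, -43/49)
5. G is the midpoint of HC ⇒ G = (1/2, 0)
through H parallel to XQ: direction (3/7, -135/98); meets BG at E = (8, -180/7)
E = B + t·(G−B) with t = -14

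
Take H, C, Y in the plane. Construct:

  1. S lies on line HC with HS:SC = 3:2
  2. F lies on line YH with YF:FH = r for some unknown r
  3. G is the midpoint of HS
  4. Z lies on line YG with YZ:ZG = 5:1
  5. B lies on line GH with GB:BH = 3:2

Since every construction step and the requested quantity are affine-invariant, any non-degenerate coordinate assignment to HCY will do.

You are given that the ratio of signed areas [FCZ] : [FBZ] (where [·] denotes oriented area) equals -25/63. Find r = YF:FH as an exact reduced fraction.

r = 3

Assign H = (0, 0), C = (1, 0), Y = (0, 1) — the answer is frame-independent, so this choice is without loss of generality.
1. S lies on line HC with HS:SC = 3:2 ⇒ S = (3/5, 0)
2. With YF:FH = r, write λ = r/(r+1) so F = Y + λ·(H−Y); F is affine-linear in λ
3. G is the midpoint of HS ⇒ G = (3/10, 0)
4. Z lies on line YG with YZ:ZG = 5:1 ⇒ Z = (1/4, 1/6)
5. B lies on line GH with GB:BH = 3:2 ⇒ B = (3/25, 0)
Every point depending on F is an affine combination of F and λ-independent points, so each such coordinate is linear in λ; the λ² term in each signed area is a multiple of (H−Y)×(H−Y) = 0, so 2·[FCZ] and 2·[FBZ] are each linear in λ. Evaluating at λ=0 and λ=1:
  2·[FCZ] = 3/4·λ − 7/12,   2·[FBZ] = -13/100·λ + 3/20
So [FCZ]:[FBZ] = (3/4·λ − 7/12) / (-13/100·λ + 3/20). Setting this equal to -25/63:
  3/4·λ − 7/12 = -25/63·(-13/100·λ + 3/20)  ⇒  λ = 3/4
Then r = λ/(1−λ) = (3/4)/(1/4) = 3. Check: with r = 3, F = (0, 1/4) and [FCZ]:[FBZ] = -25/63 as required.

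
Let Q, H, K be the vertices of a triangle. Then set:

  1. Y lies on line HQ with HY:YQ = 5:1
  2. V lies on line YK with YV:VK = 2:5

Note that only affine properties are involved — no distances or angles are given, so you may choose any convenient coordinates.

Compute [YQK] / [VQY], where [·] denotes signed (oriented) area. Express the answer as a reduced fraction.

Choose coordinates Q = (0, 0), H = (1, 0), K = (0, 1).
1. Y lies on line HQ with HY:YQ = 5:1 ⇒ Y = (1/6, 0)
2. V lies on line YK with YV:VK = 2:5 ⇒ V = (5/42, 2/7)
2·[YQK] = -1/6, 2·[VQY] = 1/21
[YQK]:[VQY] = -1/6:1/21 = -7/2

[YQK]:[VQY] = -7/2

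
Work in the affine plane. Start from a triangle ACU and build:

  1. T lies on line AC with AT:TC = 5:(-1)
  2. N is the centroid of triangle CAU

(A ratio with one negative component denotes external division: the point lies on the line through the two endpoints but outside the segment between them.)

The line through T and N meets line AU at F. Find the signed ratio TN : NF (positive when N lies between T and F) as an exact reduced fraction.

TN:NF = 11/4

Set A = (0, 0), C = (1, 0), U = (0, 1); any affine frame gives the same invariant.
1. T lies on line AC with AT:TC = 5:(-1) ⇒ T = (5/4, 0)
2. N is the centroid of triangle CAU ⇒ N = (1/3, 1/3)
line TN meets AU at F = (0, 5/11)
N = T + t·(F−T) with t = 11/15, so TN:NF = 11/15:4/15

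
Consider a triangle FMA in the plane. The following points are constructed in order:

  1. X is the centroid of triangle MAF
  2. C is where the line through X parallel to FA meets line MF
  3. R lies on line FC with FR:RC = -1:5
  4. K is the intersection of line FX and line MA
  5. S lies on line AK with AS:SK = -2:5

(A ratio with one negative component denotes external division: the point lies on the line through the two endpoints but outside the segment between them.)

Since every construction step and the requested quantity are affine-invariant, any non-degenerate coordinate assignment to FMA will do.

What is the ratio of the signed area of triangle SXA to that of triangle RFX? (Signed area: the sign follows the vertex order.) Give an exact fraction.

Work in coordinates with F = (0, 0), M = (1, 0), A = (0, 1).
1. X is the centroid of triangle MAF ⇒ X = (1/3, 1/3)
2. C is where the line through X parallel to FA meets line MF ⇒ C = (1/3, 0)
3. R lies on line FC with FR:RC = -1:5 ⇒ R = (-1/12, 0)
4. K is the intersection of line FX and line MA ⇒ K = (1/2, 1/2)
5. S lies on line AK with AS:SK = -2:5 ⇒ S = (-1/3, 4/3)
2·[SXA] = 1/9, 2·[RFX] = 1/36
[SXA]:[RFX] = 1/9:1/36 = 4

[SXA]:[RFX] = 4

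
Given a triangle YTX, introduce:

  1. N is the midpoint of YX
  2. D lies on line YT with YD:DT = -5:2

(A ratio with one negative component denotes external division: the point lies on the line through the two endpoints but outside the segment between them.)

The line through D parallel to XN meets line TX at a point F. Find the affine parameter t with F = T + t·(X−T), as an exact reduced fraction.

t = -2/3

Work in coordinates with Y = (0, 0), T = (1, 0), X = (0, 1).
1. N is the midpoint of YX ⇒ N = (0, 1/2)
2. D lies on line YT with YD:DT = -5:2 ⇒ D = (5/3, 0)
through D parallel to XN: direction (0, -1/2); meets TX at F = (5/3, -2/3)
F = T + t·(X−T) with t = -2/3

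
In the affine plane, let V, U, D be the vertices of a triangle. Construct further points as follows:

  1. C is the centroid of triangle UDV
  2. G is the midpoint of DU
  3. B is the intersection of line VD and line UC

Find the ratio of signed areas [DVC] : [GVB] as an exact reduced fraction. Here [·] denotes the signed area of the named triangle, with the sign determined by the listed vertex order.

Choose coordinates V = (0, 0), U = (1, 0), D = (0, 1).
1. C is the centroid of triangle UDV ⇒ C = (1/3, 1/3)
2. G is the midpoint of DU ⇒ G = (1/2, 1/2)
3. B is the intersection of line VD and line UC ⇒ B = (0, 1/2)
2·[DVC] = 1/3, 2·[GVB] = -1/4
[DVC]:[GVB] = 1/3:-1/4 = -4/3

[DVC]:[GVB] = -4/3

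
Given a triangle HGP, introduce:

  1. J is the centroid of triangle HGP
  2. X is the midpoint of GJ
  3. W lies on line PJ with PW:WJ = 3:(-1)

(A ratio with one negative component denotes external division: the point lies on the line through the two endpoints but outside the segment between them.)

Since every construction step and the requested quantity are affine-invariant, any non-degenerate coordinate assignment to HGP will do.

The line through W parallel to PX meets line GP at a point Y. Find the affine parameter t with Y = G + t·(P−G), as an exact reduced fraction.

Work in coordinates with H = (0, 0), G = (1, 0), P = (0, 1).
1. J is the centroid of triangle HGP ⇒ J = (1/3, 1/3)
2. X is the midpoint of GJ ⇒ X = (2/3, 1/6)
3. W lies on line PJ with PW:WJ = 3:(-1) ⇒ W = (1/2, 0)
through W parallel to PX: direction (2/3, -5/6); meets GP at Y = (-3/2, 5/2)
Y = G + t·(P−G) with t = 5/2

t = 5/2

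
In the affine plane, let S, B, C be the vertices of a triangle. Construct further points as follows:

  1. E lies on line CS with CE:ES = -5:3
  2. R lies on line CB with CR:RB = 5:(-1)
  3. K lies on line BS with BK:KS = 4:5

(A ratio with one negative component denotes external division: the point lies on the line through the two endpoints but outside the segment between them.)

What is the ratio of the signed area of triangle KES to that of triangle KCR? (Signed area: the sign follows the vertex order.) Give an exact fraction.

Assign S = (0, 0), B = (1, 0), C = (0, 1) — the answer is frame-independent, so this choice is without loss of generality.
1. E lies on line CS with CE:ES = -5:3 ⇒ E = (0, -3/2)
2. R lies on line CB with CR:RB = 5:(-1) ⇒ R = (5/4, -1/4)
3. K lies on line BS with BK:KS = 4:5 ⇒ K = (5/9, 0)
2·[KES] = -5/6, 2·[KCR] = -5/9
[KES]:[KCR] = -5/6:-5/9 = 3/2

[KES]:[KCR] = 3/2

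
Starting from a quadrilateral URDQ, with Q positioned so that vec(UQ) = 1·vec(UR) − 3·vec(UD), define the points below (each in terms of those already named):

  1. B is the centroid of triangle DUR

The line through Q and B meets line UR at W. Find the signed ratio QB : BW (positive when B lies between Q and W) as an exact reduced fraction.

QB:BW = -10

Assign U = (0, 0), R = (1, 0), D = (0, 1), Q = (1, -3) — the answer is frame-independent, so this choice is without loss of generality.
1. B is the centroid of triangle DUR ⇒ B = (1/3, 1/3)
line QB meets UR at W = (2/5, 0)
B = Q + t·(W−Q) with t = 10/9, so QB:BW = 10/9:-1/9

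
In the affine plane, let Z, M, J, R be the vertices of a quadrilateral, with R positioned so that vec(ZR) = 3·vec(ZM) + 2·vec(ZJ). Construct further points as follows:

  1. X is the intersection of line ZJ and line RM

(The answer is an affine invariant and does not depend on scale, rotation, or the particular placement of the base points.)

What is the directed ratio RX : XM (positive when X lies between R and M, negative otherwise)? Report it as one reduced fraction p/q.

RX:XM = -3

Assign Z = (0, 0), M = (1, 0), J = (0, 1), R = (3, 2) — the answer is frame-independent, so this choice is without loss of generality.
1. X is the intersection of line ZJ and line RM ⇒ X = (0, -1)
X = R + t·(M−R) with t = 3/2, so RX:XM = t:(1−t) = 3/2:-1/2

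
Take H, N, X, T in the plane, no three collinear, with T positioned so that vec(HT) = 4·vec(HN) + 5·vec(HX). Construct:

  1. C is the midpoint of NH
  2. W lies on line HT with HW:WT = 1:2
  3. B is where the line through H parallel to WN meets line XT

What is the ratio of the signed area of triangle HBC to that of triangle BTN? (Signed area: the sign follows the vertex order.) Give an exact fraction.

[HBC]:[BTN] = 1/12

Work in coordinates with H = (0, 0), N = (1, 0), X = (0, 1), T = (4, 5).
1. C is the midpoint of NH ⇒ C = (1/2, 0)
2. W lies on line HT with HW:WT = 1:2 ⇒ W = (4/3, 5/3)
3. B is where the line through H parallel to WN meets line XT ⇒ B = (1/4, 5/4)
2·[HBC] = -5/8, 2·[BTN] = -15/2
[HBC]:[BTN] = -5/8:-15/2 = 1/12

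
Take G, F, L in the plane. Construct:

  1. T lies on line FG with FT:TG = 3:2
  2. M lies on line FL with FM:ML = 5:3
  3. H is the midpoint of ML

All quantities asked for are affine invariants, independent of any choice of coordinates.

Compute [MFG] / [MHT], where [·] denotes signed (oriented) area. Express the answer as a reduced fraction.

Set G = (0, 0), F = (1, 0), L = (0, 1); any affine frame gives the same invariant.
1. T lies on line FG with FT:TG = 3:2 ⇒ T = (2/5, 0)
2. M lies on line FL with FM:ML = 5:3 ⇒ M = (3/8, 5/8)
3. H is the midpoint of ML ⇒ H = (3/16, 13/16)
2·[MFG] = -5/8, 2·[MHT] = 9/80
[MFG]:[MHT] = -5/8:9/80 = -50/9

[MFG]:[MHT] = -50/9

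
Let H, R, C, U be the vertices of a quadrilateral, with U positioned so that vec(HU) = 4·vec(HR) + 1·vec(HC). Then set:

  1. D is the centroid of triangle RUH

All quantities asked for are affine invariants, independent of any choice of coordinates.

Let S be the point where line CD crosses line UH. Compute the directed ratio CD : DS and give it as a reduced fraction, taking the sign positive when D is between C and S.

Set H = (0, 0), R = (1, 0), C = (0, 1), U = (4, 1); any affine frame gives the same invariant.
1. D is the centroid of triangle RUH ⇒ D = (5/3, 1/3)
line CD meets UH at S = (20/13, 5/13)
D = C + t·(S−C) with t = 13/12, so CD:DS = 13/12:-1/12

CD:DS = -13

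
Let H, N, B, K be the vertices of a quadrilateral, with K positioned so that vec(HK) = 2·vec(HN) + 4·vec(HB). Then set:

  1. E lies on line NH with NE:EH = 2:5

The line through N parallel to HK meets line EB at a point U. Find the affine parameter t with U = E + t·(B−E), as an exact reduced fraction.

t = -4/17

Choose coordinates H = (0, 0), N = (1, 0), B = (0, 1), K = (2, 4).
1. E lies on line NH with NE:EH = 2:5 ⇒ E = (5/7, 0)
through N parallel to HK: direction (2, 4); meets EB at U = (15/17, -4/17)
U = E + t·(B−E) with t = -4/17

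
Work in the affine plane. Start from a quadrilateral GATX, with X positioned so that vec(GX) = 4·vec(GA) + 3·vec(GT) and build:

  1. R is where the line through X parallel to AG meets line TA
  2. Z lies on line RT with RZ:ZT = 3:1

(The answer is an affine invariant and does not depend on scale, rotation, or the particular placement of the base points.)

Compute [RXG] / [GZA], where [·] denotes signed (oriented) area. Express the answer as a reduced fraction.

[RXG]:[GZA] = 12

Set G = (0, 0), A = (1, 0), T = (0, 1), X = (4, 3); any affine frame gives the same invariant.
1. R is where the line through X parallel to AG meets line TA ⇒ R = (-2, 3)
2. Z lies on line RT with RZ:ZT = 3:1 ⇒ Z = (-1/2, 3/2)
2·[RXG] = -18, 2·[GZA] = -3/2
[RXG]:[GZA] = -18:-3/2 = 12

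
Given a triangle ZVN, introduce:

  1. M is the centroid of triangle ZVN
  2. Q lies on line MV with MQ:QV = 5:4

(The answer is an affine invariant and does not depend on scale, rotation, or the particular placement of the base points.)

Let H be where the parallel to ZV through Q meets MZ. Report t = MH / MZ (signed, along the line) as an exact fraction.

t = 5/9

Work in coordinates with Z = (0, 0), V = (1, 0), N = (0, 1).
1. M is the centroid of triangle ZVN ⇒ M = (1/3, 1/3)
2. Q lies on line MV with MQ:QV = 5:4 ⇒ Q = (19/27, 4/27)
through Q parallel to ZV: direction (1, 0); meets MZ at H = (4/27, 4/27)
H = M + t·(Z−M) with t = 5/9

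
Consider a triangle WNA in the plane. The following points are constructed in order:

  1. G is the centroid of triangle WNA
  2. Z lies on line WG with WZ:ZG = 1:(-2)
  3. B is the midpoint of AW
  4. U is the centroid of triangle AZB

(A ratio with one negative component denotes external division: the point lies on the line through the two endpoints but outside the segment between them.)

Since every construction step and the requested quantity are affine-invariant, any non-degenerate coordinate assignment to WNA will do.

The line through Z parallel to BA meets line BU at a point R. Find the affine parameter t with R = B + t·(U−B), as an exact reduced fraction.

Set W = (0, 0), N = (1, 0), A = (0, 1); any affine frame gives the same invariant.
1. G is the centroid of triangle WNA ⇒ G = (1/3, 1/3)
2. Z lies on line WG with WZ:ZG = 1:(-2) ⇒ Z = (-1/3, -1/3)
3. B is the midpoint of AW ⇒ B = (0, 1/2)
4. U is the centroid of triangle AZB ⇒ U = (-1/9, 7/18)
through Z parallel to BA: direction (0, 1/2); meets BU at R = (-1/3, 1/6)
R = B + t·(U−B) with t = 3

t = 3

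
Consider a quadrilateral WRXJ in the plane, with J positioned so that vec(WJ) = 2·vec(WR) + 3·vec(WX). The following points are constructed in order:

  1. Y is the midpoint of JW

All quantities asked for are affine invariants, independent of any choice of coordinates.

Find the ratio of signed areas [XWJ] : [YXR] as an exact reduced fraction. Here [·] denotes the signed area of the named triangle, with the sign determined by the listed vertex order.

[XWJ]:[YXR] = 4/3

Set W = (0, 0), R = (1, 0), X = (0, 1), J = (2, 3); any affine frame gives the same invariant.
1. Y is the midpoint of JW ⇒ Y = (1, 3/2)
2·[XWJ] = 2, 2·[YXR] = 3/2
[XWJ]:[YXR] = 2:3/2 = 4/3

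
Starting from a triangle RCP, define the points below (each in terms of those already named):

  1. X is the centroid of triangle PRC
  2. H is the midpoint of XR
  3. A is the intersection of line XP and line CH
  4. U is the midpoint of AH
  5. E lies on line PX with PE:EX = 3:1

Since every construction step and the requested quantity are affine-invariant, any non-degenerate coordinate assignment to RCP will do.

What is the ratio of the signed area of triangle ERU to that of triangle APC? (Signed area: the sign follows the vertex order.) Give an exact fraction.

Choose coordinates R = (0, 0), C = (1, 0), P = (0, 1).
1. X is the centroid of triangle PRC ⇒ X = (1/3, 1/3)
2. H is the midpoint of XR ⇒ H = (1/6, 1/6)
3. A is the intersection of line XP and line CH ⇒ A = (4/9, 1/9)
4. U is the midpoint of AH ⇒ U = (11/36, 5/36)
5. E lies on line PX with PE:EX = 3:1 ⇒ E = (1/4, 1/2)
2·[ERU] = 17/144, 2·[APC] = -4/9
[ERU]:[APC] = 17/144:-4/9 = -17/64

[ERU]:[APC] = -17/64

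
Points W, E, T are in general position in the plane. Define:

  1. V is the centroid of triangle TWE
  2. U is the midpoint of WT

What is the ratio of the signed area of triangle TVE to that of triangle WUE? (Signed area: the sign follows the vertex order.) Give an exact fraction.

Set W = (0, 0), E = (1, 0), T = (0, 1); any affine frame gives the same invariant.
1. V is the centroid of triangle TWE ⇒ V = (1/3, 1/3)
2. U is the midpoint of WT ⇒ U = (0, 1/2)
2·[TVE] = 1/3, 2·[WUE] = -1/2
[TVE]:[WUE] = 1/3:-1/2 = -2/3

[TVE]:[WUE] = -2/3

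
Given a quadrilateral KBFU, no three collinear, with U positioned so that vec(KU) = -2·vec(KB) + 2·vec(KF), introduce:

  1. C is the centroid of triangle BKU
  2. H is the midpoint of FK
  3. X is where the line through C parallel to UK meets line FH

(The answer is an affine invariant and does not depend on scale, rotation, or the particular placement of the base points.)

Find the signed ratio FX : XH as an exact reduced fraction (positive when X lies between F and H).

Choose coordinates K = (0, 0), B = (1, 0), F = (0, 1), U = (-2, 2).
1. C is the centroid of triangle BKU ⇒ C = (-1/3, 2/3)
2. H is the midpoint of FK ⇒ H = (0, 1/2)
3. X is where the line through C parallel to UK meets line FH ⇒ X = (0, 1/3)
X = F + t·(H−F) with t = 4/3, so FX:XH = t:(1−t) = 4/3:-1/3

FX:XH = -4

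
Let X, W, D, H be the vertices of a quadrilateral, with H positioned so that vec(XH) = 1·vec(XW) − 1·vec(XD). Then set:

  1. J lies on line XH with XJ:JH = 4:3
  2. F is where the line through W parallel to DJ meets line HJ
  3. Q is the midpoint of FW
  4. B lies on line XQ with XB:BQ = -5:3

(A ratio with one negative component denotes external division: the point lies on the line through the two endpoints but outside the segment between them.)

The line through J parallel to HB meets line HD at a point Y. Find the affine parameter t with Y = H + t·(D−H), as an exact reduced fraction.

Choose coordinates X = (0, 0), W = (1, 0), D = (0, 1), H = (1, -1).
1. J lies on line XH with XJ:JH = 4:3 ⇒ J = (4/7, -4/7)
2. F is where the line through W parallel to DJ meets line HJ ⇒ F = (11/7, -11/7)
3. Q is the midpoint of FW ⇒ Q = (9/7, -11/14)
4. B lies on line XQ with XB:BQ = -5:3 ⇒ B = (45/14, -55/28)
through J parallel to HB: direction (31/14, -27/28); meets HD at Y = (82/97, -67/97)
Y = H + t·(D−H) with t = 15/97

t = 15/97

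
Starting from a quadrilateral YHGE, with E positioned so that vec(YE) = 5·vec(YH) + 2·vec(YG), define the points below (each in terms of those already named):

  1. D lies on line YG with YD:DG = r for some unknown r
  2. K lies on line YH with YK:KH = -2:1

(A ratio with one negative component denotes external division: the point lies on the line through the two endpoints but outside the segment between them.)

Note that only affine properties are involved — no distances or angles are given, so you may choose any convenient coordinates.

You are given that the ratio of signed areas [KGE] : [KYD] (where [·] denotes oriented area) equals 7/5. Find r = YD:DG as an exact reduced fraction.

Set Y = (0, 0), H = (1, 0), G = (0, 1), E = (5, 2); any affine frame gives the same invariant.
1. With YD:DG = r, write λ = r/(r+1) so D = Y + λ·(G−Y); D is affine-linear in λ
2. K lies on line YH with YK:KH = -2:1 ⇒ K = (2, 0)
Every point depending on D is an affine combination of D and λ-independent points, so each such coordinate is linear in λ; the λ² term in each signed area is a multiple of (G−Y)×(G−Y) = 0, so 2·[KGE] and 2·[KYD] are each linear in λ. Evaluating at λ=0 and λ=1:
  2·[KGE] = -7,   2·[KYD] = -2·λ
So [KGE]:[KYD] = (-7) / (-2·λ). Setting this equal to 7/5:
  -7 = 7/5·(-2·λ)  ⇒  λ = 5/2
Then r = λ/(1−λ) = (5/2)/(-3/2) = -5/3. Check: with r = -5/3, D = (0, 5/2) and [KGE]:[KYD] = 7/5 as required.

r = -5/3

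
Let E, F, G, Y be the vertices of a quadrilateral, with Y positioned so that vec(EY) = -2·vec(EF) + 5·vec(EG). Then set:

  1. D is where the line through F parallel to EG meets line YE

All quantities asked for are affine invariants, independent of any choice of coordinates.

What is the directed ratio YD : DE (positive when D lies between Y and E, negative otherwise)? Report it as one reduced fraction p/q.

YD:DE = -3

Assign E = (0, 0), F = (1, 0), G = (0, 1), Y = (-2, 5) — the answer is frame-independent, so this choice is without loss of generality.
1. D is where the line through F parallel to EG meets line YE ⇒ D = (1, -5/2)
D = Y + t·(E−Y) with t = 3/2, so YD:DE = t:(1−t) = 3/2:-1/2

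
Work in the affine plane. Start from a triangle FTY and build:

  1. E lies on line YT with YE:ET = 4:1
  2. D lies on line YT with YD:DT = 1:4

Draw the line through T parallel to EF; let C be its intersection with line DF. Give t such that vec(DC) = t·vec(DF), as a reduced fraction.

Assign F = (0, 0), T = (1, 0), Y = (0, 1) — the answer is frame-independent, so this choice is without loss of generality.
1. E lies on line YT with YE:ET = 4:1 ⇒ E = (4/5, 1/5)
2. D lies on line YT with YD:DT = 1:4 ⇒ D = (1/5, 4/5)
through T parallel to EF: direction (-4/5, -1/5); meets DF at C = (-1/15, -4/15)
C = D + t·(F−D) with t = 4/3

t = 4/3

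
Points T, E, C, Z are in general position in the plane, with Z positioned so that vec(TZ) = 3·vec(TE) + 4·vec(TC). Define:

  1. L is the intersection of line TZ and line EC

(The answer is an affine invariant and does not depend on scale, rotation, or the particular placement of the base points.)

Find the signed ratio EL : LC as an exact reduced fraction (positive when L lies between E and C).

EL:LC = 4/3

Choose coordinates T = (0, 0), E = (1, 0), C = (0, 1), Z = (3, 4).
1. L is the intersection of line TZ and line EC ⇒ L = (3/7, 4/7)
L = E + t·(C−E) with t = 4/7, so EL:LC = t:(1−t) = 4/7:3/7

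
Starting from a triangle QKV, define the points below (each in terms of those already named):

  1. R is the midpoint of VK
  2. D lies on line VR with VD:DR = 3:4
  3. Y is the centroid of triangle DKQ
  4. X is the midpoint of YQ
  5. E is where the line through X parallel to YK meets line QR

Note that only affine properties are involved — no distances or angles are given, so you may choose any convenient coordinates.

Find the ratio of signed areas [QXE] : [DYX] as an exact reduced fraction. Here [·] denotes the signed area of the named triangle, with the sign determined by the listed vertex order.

[QXE]:[DYX] = -1/12

Set Q = (0, 0), K = (1, 0), V = (0, 1); any affine frame gives the same invariant.
1. R is the midpoint of VK ⇒ R = (1/2, 1/2)
2. D lies on line VR with VD:DR = 3:4 ⇒ D = (3/14, 11/14)
3. Y is the centroid of triangle DKQ ⇒ Y = (17/42, 11/42)
4. X is the midpoint of YQ ⇒ X = (17/84, 11/84)
5. E is where the line through X parallel to YK meets line QR ⇒ E = (11/72, 11/72)
2·[QXE] = 11/1008, 2·[DYX] = -11/84
[QXE]:[DYX] = 11/1008:-11/84 = -1/12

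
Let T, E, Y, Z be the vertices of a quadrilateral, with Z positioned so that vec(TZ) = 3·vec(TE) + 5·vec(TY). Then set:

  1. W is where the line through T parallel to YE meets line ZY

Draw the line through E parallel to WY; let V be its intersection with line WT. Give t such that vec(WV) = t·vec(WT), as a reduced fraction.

t = 7/3

Assign T = (0, 0), E = (1, 0), Y = (0, 1), Z = (3, 5) — the answer is frame-independent, so this choice is without loss of generality.
1. W is where the line through T parallel to YE meets line ZY ⇒ W = (-3/7, 3/7)
through E parallel to WY: direction (3/7, 4/7); meets WT at V = (4/7, -4/7)
V = W + t·(T−W) with t = 7/3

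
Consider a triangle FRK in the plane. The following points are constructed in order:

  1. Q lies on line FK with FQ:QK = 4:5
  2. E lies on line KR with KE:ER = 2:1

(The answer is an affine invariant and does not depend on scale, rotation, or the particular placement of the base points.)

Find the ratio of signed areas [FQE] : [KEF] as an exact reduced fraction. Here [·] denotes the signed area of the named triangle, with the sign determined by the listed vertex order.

[FQE]:[KEF] = 4/9

Assign F = (0, 0), R = (1, 0), K = (0, 1) — the answer is frame-independent, so this choice is without loss of generality.
1. Q lies on line FK with FQ:QK = 4:5 ⇒ Q = (0, 4/9)
2. E lies on line KR with KE:ER = 2:1 ⇒ E = (2/3, 1/3)
2·[FQE] = -8/27, 2·[KEF] = -2/3
[FQE]:[KEF] = -8/27:-2/3 = 4/9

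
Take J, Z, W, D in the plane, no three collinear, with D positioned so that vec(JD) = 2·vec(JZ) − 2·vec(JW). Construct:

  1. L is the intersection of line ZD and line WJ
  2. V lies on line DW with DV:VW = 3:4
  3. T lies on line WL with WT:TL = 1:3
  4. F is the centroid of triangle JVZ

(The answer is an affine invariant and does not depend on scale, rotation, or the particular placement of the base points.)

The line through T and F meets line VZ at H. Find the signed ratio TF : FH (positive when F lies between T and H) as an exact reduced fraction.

TF:FH = 5/4

Assign J = (0, 0), Z = (1, 0), W = (0, 1), D = (2, -2) — the answer is frame-independent, so this choice is without loss of generality.
1. L is the intersection of line ZD and line WJ ⇒ L = (0, 2)
2. V lies on line DW with DV:VW = 3:4 ⇒ V = (8/7, -5/7)
3. T lies on line WL with WT:TL = 1:3 ⇒ T = (0, 5/4)
4. F is the centroid of triangle JVZ ⇒ F = (5/7, -5/21)
line TF meets VZ at H = (9/7, -10/7)
F = T + t·(H−T) with t = 5/9, so TF:FH = 5/9:4/9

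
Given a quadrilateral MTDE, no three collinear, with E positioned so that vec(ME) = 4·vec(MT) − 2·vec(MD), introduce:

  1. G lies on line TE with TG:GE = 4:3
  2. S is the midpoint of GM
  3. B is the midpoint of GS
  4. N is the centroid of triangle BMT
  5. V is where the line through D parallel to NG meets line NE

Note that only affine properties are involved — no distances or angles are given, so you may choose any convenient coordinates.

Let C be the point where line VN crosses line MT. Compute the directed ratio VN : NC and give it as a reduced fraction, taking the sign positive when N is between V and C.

Work in coordinates with M = (0, 0), T = (1, 0), D = (0, 1), E = (4, -2).
1. G lies on line TE with TG:GE = 4:3 ⇒ G = (19/7, -8/7)
2. S is the midpoint of GM ⇒ S = (19/14, -4/7)
3. B is the midpoint of GS ⇒ B = (57/28, -6/7)
4. N is the centroid of triangle BMT ⇒ N = (85/84, -2/7)
5. V is where the line through D parallel to NG meets line NE ⇒ V = (-8437/840, 212/35)
line VN meets MT at C = (37/72, 0)
N = V + t·(C−V) with t = 111/106, so VN:NC = 111/106:-5/106

VN:NC = -111/5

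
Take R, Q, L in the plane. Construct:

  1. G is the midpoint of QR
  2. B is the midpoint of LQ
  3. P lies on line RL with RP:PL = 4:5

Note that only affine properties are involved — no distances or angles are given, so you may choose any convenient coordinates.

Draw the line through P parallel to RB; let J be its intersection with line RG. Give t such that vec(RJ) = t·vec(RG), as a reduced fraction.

Set R = (0, 0), Q = (1, 0), L = (0, 1); any affine frame gives the same invariant.
1. G is the midpoint of QR ⇒ G = (1/2, 0)
2. B is the midpoint of LQ ⇒ B = (1/2, 1/2)
3. P lies on line RL with RP:PL = 4:5 ⇒ P = (0, 4/9)
through P parallel to RB: direction (1/2, 1/2); meets RG at J = (-4/9, 0)
J = R + t·(G−R) with t = -8/9

t = -8/9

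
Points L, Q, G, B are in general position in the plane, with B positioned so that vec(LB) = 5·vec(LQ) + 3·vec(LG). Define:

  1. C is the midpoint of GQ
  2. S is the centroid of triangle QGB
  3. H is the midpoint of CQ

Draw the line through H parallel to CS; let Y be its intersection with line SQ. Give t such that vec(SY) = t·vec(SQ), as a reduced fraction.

Set L = (0, 0), Q = (1, 0), G = (0, 1), B = (5, 3); any affine frame gives the same invariant.
1. C is the midpoint of GQ ⇒ C = (1/2, 1/2)
2. S is the centroid of triangle QGB ⇒ S = (2, 4/3)
3. H is the midpoint of CQ ⇒ H = (3/4, 1/4)
through H parallel to CS: direction (3/2, 5/6); meets SQ at Y = (3/2, 2/3)
Y = S + t·(Q−S) with t = 1/2

t = 1/2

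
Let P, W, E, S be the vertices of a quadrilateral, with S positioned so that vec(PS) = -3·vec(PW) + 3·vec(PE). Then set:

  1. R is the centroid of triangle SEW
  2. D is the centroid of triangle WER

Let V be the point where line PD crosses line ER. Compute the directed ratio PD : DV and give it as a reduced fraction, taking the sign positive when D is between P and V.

PD:DV = 5

Set P = (0, 0), W = (1, 0), E = (0, 1), S = (-3, 3); any affine frame gives the same invariant.
1. R is the centroid of triangle SEW ⇒ R = (-2/3, 4/3)
2. D is the centroid of triangle WER ⇒ D = (1/9, 7/9)
line PD meets ER at V = (2/15, 14/15)
D = P + t·(V−P) with t = 5/6, so PD:DV = 5/6:1/6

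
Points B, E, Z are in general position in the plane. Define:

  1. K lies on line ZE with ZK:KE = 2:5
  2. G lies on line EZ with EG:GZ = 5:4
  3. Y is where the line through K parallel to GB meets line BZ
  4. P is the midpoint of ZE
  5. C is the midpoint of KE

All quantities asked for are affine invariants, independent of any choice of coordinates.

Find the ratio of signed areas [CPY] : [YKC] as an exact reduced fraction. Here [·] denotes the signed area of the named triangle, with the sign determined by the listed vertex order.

Work in coordinates with B = (0, 0), E = (1, 0), Z = (0, 1).
1. K lies on line ZE with ZK:KE = 2:5 ⇒ K = (2/7, 5/7)
2. G lies on line EZ with EG:GZ = 5:4 ⇒ G = (4/9, 5/9)
3. Y is where the line through K parallel to GB meets line BZ ⇒ Y = (0, 5/14)
4. P is the midpoint of ZE ⇒ P = (1/2, 1/2)
5. C is the midpoint of KE ⇒ C = (9/14, 5/14)
2·[CPY] = 9/98, 2·[YKC] = -45/196
[CPY]:[YKC] = 9/98:-45/196 = -2/5

[CPY]:[YKC] = -2/5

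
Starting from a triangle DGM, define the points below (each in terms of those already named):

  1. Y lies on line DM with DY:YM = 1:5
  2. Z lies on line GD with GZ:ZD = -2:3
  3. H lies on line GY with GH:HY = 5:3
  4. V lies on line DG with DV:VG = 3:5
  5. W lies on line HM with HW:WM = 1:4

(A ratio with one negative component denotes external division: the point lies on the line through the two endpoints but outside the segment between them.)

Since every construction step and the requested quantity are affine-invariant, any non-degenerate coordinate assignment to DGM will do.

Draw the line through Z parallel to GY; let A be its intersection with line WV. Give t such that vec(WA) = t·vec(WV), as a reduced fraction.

t = -8/13

Work in coordinates with D = (0, 0), G = (1, 0), M = (0, 1).
1. Y lies on line DM with DY:YM = 1:5 ⇒ Y = (0, 1/6)
2. Z lies on line GD with GZ:ZD = -2:3 ⇒ Z = (3, 0)
3. H lies on line GY with GH:HY = 5:3 ⇒ H = (3/8, 5/48)
4. V lies on line DG with DV:VG = 3:5 ⇒ V = (3/8, 0)
5. W lies on line HM with HW:WM = 1:4 ⇒ W = (3/10, 17/60)
through Z parallel to GY: direction (-1, 1/6); meets WV at A = (33/130, 119/260)
A = W + t·(V−W) with t = -8/13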